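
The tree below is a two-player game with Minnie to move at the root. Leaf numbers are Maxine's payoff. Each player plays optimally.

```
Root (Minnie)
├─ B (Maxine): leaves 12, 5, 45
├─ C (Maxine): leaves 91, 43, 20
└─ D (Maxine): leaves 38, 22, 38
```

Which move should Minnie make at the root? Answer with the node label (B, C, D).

D

B (Maxine): max(12, 5, 45) = 45
C (Maxine): max(91, 43, 20) = 91
D (Maxine): max(38, 22, 38) = 38
Root (Minnie): min(45, 91, 38) = 38
Minnie picks the child with the lowest value: D (value 38).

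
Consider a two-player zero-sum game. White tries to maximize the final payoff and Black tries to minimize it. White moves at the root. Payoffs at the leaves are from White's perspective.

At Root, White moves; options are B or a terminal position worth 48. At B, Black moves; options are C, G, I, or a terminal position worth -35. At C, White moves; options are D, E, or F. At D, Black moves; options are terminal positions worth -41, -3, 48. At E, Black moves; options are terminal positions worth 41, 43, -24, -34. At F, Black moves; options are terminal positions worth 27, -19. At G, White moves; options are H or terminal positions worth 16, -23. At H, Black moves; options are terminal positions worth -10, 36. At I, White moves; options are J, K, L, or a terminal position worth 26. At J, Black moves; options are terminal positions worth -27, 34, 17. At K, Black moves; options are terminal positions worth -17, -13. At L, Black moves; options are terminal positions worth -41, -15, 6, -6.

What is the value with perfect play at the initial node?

D (Black): min(-41, -3, 48) = -41
E (Black): min(41, 43, -24, -34) = -34
F (Black): min(27, -19) = -19
C (White): max(-41, -34, -19) = -19
H (Black): min(-10, 36) = -10
G (White): max(-10, 16, -23) = 16
J (Black): min(-27, 34, 17) = -27
K (Black): min(-17, -13) = -17
L (Black): min(-41, -15, 6, -6) = -41
I (White): max(-27, -17, -41, 26) = 26
B (Black): min(-19, 16, 26, -35) = -35
Root (White): max(-35, 48) = 48

48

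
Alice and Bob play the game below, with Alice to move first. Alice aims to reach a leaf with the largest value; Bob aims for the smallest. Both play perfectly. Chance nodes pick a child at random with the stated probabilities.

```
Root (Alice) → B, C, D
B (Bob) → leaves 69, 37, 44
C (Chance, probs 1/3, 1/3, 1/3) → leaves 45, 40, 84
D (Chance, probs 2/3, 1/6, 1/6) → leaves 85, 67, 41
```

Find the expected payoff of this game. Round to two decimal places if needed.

74.67

B (Bob): min(69, 37, 44) = 37
C (Chance): 1/3·45 + 1/3·40 + 1/3·84 = 56.33
D (Chance): 2/3·85 + 1/6·67 + 1/6·41 = 74.67
Root (Alice): max(37, 56.33, 74.67) = 74.67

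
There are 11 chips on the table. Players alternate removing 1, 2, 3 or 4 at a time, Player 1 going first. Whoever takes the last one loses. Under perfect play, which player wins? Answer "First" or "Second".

Second

Positions where the player to move wins (W) vs loses (L):
i:   0  1  2  3  4  5  6  7  8  9 10 11
     W  L  W  W  W  W  L  W  W  W  W  L
Position 11 is L, so the second player wins.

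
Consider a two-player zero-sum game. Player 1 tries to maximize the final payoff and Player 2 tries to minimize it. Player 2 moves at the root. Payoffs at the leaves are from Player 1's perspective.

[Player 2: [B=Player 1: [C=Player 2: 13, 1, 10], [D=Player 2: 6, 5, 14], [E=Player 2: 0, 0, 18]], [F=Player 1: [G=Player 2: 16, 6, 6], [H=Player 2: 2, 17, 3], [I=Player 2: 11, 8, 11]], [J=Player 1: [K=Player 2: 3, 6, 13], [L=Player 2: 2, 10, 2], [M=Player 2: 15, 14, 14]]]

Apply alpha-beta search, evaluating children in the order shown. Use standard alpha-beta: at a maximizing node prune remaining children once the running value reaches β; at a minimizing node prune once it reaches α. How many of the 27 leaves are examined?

17

C [α=-∞,β=+∞]: v=1
D [α=1,β=+∞]: v=5
E [α=5,β=+∞]: v=0 after child 1 ≤ α → α-cutoff, skip 2
B [α=-∞,β=+∞]: v=5
G [α=-∞,β=5]: v=6
F [α=-∞,β=5]: v=6 after child 1 ≥ β → β-cutoff, skip 2
K [α=-∞,β=5]: v=3
L [α=3,β=5]: v=2 after child 1 ≤ α → α-cutoff, skip 2
M [α=3,β=5]: v=14
J [α=-∞,β=5]: v=14
Root [α=-∞,β=+∞]: v=5
Leaves evaluated: 17 of 27.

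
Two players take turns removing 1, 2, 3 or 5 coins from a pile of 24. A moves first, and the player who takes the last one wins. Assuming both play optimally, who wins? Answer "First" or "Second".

Second

Compute winning (W) and losing (L) positions by backward induction:
i:   0  1  2  3  4  5  6  7  8  9 10 11 12 13 14 15 16 17 18 19 20 21 22 23 24
     L  W  W  W  L  W  W  W  L  W  W  W  L  W  W  W  L  W  W  W  L  W  W  W  L
Position 24 is L, so the second player wins.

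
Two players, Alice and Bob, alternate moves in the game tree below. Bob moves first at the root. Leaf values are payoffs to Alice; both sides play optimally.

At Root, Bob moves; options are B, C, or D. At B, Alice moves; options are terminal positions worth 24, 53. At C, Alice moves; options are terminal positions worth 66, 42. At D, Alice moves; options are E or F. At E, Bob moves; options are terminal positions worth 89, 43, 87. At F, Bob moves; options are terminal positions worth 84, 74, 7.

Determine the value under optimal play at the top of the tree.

B (Alice): max(24, 53) = 53
C (Alice): max(66, 42) = 66
E (Bob): min(89, 43, 87) = 43
F (Bob): min(84, 74, 7) = 7
D (Alice): max(43, 7) = 43
Root (Bob): min(53, 66, 43) = 43

43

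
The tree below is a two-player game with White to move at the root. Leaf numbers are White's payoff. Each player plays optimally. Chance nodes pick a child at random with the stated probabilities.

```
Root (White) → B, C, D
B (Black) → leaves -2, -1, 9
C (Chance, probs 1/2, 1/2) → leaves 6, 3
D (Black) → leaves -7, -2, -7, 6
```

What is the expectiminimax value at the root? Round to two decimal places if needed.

4.5

B (Black): min(-2, -1, 9) = -2
C (Chance): 1/2·6 + 1/2·3 = 4.5
D (Black): min(-7, -2, -7, 6) = -7
Root (White): max(-2, 4.5, -7) = 4.5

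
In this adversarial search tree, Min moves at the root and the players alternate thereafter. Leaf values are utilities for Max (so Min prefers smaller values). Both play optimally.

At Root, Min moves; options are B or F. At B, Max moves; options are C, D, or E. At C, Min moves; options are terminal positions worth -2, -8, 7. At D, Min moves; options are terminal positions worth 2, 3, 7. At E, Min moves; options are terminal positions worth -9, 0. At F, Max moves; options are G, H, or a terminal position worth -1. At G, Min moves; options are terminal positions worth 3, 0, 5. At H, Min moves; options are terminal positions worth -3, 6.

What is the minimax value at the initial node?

C (Min): min(-2, -8, 7) = -8
D (Min): min(2, 3, 7) = 2
E (Min): min(-9, 0) = -9
B (Max): max(-8, 2, -9) = 2
G (Min): min(3, 0, 5) = 0
H (Min): min(-3, 6) = -3
F (Max): max(0, -3, -1) = 0
Root (Min): min(2, 0) = 0

0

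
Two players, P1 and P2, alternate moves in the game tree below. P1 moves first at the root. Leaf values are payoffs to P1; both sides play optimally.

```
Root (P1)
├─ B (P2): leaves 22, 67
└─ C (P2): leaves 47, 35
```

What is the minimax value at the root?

35

B (P2): min(22, 67) = 22
C (P2): min(47, 35) = 35
Root (P1): max(22, 35) = 35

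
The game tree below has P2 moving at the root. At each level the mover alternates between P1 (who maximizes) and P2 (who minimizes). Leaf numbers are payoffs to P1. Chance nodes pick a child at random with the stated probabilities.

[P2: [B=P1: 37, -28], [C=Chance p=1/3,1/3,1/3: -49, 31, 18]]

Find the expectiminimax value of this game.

B (P1): max(37, -28) = 37
C (Chance): 1/3·-49 + 1/3·31 + 1/3·18 = 0
Root (P2): min(37, 0) = 0

0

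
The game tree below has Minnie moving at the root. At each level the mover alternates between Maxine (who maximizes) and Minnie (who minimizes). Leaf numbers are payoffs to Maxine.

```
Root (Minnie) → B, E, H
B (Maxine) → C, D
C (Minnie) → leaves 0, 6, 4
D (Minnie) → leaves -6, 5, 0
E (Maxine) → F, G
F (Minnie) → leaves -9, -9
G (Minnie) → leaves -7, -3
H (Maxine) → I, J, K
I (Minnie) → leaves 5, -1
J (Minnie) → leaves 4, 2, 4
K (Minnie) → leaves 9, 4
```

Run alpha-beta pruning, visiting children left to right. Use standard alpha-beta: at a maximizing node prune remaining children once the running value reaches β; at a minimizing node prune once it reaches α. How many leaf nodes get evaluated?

C [α=-∞,β=+∞]: v=0
D [α=0,β=+∞]: v=-6 after child 1 ≤ α → α-cutoff, skip 2
B [α=-∞,β=+∞]: v=0
F [α=-∞,β=0]: v=-9
G [α=-9,β=0]: v=-7
E [α=-∞,β=0]: v=-7
I [α=-∞,β=-7]: v=-1
H [α=-∞,β=-7]: v=-1 after child 1 ≥ β → β-cutoff, skip 2
Root [α=-∞,β=+∞]: v=-7
Leaves evaluated: 10 of 17.

10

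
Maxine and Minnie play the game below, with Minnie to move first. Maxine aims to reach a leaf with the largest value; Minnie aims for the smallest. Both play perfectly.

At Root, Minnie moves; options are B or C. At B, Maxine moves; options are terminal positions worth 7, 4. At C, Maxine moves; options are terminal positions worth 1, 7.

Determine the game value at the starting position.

7

B (Maxine): max(7, 4) = 7
C (Maxine): max(1, 7) = 7
Root (Minnie): min(7, 7) = 7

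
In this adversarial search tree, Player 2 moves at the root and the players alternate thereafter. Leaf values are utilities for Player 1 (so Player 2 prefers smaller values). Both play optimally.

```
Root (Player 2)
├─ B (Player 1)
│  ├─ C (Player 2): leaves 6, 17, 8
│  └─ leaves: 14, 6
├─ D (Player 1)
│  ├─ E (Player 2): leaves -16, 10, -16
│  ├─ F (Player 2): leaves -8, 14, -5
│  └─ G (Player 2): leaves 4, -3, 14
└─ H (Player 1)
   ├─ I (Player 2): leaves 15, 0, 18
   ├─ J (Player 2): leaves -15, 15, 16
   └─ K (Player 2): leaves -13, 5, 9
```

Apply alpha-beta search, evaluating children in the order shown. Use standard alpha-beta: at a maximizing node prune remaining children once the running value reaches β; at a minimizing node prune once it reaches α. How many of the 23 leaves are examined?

17

C [α=-∞,β=+∞]: v=6
B [α=-∞,β=+∞]: v=14
E [α=-∞,β=14]: v=-16
F [α=-16,β=14]: v=-8
G [α=-8,β=14]: v=-3
D [α=-∞,β=14]: v=-3
I [α=-∞,β=-3]: v=0
H [α=-∞,β=-3]: v=0 after child 1 ≥ β → β-cutoff, skip 2
Root [α=-∞,β=+∞]: v=-3
Leaves evaluated: 17 of 23.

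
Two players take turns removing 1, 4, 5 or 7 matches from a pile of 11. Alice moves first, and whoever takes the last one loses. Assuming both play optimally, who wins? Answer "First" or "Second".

Second

Compute winning (W) and losing (L) positions by backward induction:
i:   0  1  2  3  4  5  6  7  8  9 10 11
     W  L  W  L  W  W  W  W  W  L  W  L
Position 11 is L, so the second player wins.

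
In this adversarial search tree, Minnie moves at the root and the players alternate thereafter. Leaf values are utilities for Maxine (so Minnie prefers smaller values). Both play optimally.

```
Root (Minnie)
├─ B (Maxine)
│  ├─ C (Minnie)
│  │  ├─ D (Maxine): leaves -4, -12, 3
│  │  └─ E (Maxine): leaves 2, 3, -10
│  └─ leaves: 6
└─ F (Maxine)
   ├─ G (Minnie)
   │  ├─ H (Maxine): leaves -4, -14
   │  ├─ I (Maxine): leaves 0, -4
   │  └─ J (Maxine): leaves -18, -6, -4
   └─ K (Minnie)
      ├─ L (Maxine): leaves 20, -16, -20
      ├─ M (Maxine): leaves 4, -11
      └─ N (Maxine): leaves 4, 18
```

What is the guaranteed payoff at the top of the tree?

4

D (Maxine): max(-4, -12, 3) = 3
E (Maxine): max(2, 3, -10) = 3
C (Minnie): min(3, 3) = 3
B (Maxine): max(3, 6) = 6
H (Maxine): max(-4, -14) = -4
I (Maxine): max(0, -4) = 0
J (Maxine): max(-18, -6, -4) = -4
G (Minnie): min(-4, 0, -4) = -4
L (Maxine): max(20, -16, -20) = 20
M (Maxine): max(4, -11) = 4
N (Maxine): max(4, 18) = 18
K (Minnie): min(20, 4, 18) = 4
F (Maxine): max(-4, 4) = 4
Root (Minnie): min(6, 4) = 4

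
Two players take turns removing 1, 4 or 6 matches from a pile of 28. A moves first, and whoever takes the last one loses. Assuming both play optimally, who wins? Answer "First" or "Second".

i:   0  1  2  3  4  5  6  7  8  9 10 11 12 13 14 15 16 17 18 19 20 21 22 23 24 25 26 27 28
     W  L  W  L  W  W  L  W  L  W  W  L  W  L  W  W  L  W  L  W  W  L  W  L  W  W  L  W  L
Position 28 is L, so the second player wins.

Second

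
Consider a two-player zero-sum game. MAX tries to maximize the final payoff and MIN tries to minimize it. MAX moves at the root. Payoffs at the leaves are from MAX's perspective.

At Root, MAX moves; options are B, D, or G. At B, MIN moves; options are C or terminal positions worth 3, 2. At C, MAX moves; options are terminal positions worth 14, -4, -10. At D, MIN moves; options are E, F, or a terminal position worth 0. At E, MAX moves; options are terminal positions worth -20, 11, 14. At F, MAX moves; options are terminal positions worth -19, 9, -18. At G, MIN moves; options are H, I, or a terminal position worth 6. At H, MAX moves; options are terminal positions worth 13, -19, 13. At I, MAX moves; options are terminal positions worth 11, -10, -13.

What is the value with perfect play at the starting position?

6

C (MAX): max(14, -4, -10) = 14
B (MIN): min(14, 3, 2) = 2
E (MAX): max(-20, 11, 14) = 14
F (MAX): max(-19, 9, -18) = 9
D (MIN): min(14, 9, 0) = 0
H (MAX): max(13, -19, 13) = 13
I (MAX): max(11, -10, -13) = 11
G (MIN): min(13, 11, 6) = 6
Root (MAX): max(2, 0, 6) = 6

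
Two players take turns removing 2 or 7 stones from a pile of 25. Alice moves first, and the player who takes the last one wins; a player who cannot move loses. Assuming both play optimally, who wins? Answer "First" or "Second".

Positions where the player to move wins (W) vs loses (L):
i:   0  1  2  3  4  5  6  7  8  9 10 11 12 13 14 15 16 17 18 19 20 21 22 23 24 25
     L  L  W  W  L  L  W  W  W  L  L  W  W  L  L  W  W  W  L  L  W  W  L  L  W  W
Position 25 is W, so the first player wins.

First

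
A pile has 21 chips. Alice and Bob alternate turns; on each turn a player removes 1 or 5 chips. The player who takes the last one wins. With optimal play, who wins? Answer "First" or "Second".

First

Positions where the player to move wins (W) vs loses (L):
i:   0  1  2  3  4  5  6  7  8  9 10 11 12 13 14 15 16 17 18 19 20 21
     L  W  L  W  L  W  L  W  L  W  L  W  L  W  L  W  L  W  L  W  L  W
Position 21 is W, so the first player wins.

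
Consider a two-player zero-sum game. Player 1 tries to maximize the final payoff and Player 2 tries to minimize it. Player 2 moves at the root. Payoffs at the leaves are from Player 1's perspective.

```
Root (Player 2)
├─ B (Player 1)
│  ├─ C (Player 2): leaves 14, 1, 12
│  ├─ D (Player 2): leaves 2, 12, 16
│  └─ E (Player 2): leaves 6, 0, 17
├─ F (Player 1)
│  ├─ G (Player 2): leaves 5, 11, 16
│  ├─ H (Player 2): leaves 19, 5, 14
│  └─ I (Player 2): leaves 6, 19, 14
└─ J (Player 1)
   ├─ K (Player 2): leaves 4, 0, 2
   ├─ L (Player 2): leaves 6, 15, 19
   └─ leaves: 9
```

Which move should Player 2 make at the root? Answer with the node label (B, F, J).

C (Player 2): min(14, 1, 12) = 1
D (Player 2): min(2, 12, 16) = 2
E (Player 2): min(6, 0, 17) = 0
B (Player 1): max(1, 2, 0) = 2
G (Player 2): min(5, 11, 16) = 5
H (Player 2): min(19, 5, 14) = 5
I (Player 2): min(6, 19, 14) = 6
F (Player 1): max(5, 5, 6) = 6
K (Player 2): min(4, 0, 2) = 0
L (Player 2): min(6, 15, 19) = 6
J (Player 1): max(0, 6, 9) = 9
Root (Player 2): min(2, 6, 9) = 2
Player 2 picks the child with the lowest value: B (value 2).

B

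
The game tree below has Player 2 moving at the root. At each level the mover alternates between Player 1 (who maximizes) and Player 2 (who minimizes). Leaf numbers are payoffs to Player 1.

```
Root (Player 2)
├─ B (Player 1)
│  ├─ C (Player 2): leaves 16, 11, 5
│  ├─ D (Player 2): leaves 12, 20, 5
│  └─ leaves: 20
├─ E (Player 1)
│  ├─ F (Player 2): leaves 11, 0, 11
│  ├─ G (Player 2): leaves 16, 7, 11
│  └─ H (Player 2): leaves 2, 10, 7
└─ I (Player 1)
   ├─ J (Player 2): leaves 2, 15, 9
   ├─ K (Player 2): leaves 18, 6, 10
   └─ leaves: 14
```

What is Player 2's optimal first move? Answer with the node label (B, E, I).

E

C (Player 2): min(16, 11, 5) = 5
D (Player 2): min(12, 20, 5) = 5
B (Player 1): max(5, 5, 20) = 20
F (Player 2): min(11, 0, 11) = 0
G (Player 2): min(16, 7, 11) = 7
H (Player 2): min(2, 10, 7) = 2
E (Player 1): max(0, 7, 2) = 7
J (Player 2): min(2, 15, 9) = 2
K (Player 2): min(18, 6, 10) = 6
I (Player 1): max(2, 6, 14) = 14
Root (Player 2): min(20, 7, 14) = 7
Player 2 picks the child with the lowest value: E (value 7).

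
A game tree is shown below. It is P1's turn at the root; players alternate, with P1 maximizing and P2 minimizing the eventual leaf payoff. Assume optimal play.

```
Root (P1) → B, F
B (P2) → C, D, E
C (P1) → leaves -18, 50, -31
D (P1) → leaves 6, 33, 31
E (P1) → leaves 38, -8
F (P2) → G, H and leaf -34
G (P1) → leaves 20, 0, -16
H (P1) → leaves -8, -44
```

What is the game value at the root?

C (P1): max(-18, 50, -31) = 50
D (P1): max(6, 33, 31) = 33
E (P1): max(38, -8) = 38
B (P2): min(50, 33, 38) = 33
G (P1): max(20, 0, -16) = 20
H (P1): max(-8, -44) = -8
F (P2): min(20, -8, -34) = -34
Root (P1): max(33, -34) = 33

33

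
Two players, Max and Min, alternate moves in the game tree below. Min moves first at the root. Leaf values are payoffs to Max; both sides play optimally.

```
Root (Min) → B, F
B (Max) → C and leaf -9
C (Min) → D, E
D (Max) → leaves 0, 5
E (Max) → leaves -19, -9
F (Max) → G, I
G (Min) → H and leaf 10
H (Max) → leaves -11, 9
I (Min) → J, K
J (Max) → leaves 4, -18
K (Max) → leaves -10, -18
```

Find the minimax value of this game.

-9

D (Max): max(0, 5) = 5
E (Max): max(-19, -9) = -9
C (Min): min(5, -9) = -9
B (Max): max(-9, -9) = -9
H (Max): max(-11, 9) = 9
G (Min): min(9, 10) = 9
J (Max): max(4, -18) = 4
K (Max): max(-10, -18) = -10
I (Min): min(4, -10) = -10
F (Max): max(9, -10) = 9
Root (Min): min(-9, 9) = -9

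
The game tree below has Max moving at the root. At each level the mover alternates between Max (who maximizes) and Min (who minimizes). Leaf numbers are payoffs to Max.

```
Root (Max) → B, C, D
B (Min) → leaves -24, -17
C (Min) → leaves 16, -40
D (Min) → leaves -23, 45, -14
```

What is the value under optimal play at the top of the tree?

-23

B (Min): min(-24, -17) = -24
C (Min): min(16, -40) = -40
D (Min): min(-23, 45, -14) = -23
Root (Max): max(-24, -40, -23) = -23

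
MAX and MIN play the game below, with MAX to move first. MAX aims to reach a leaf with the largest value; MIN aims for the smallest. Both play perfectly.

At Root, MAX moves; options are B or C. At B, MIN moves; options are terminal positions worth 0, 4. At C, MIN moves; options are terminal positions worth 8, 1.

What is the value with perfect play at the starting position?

1

B (MIN): min(0, 4) = 0
C (MIN): min(8, 1) = 1
Root (MAX): max(0, 1) = 1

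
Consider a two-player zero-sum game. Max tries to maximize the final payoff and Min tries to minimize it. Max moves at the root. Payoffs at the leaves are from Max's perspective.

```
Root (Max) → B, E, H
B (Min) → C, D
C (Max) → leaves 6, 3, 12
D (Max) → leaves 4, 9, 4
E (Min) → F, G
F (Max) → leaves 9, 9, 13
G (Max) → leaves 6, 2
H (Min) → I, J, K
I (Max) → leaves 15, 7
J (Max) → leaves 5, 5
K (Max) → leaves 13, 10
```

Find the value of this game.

C (Max): max(6, 3, 12) = 12
D (Max): max(4, 9, 4) = 9
B (Min): min(12, 9) = 9
F (Max): max(9, 9, 13) = 13
G (Max): max(6, 2) = 6
E (Min): min(13, 6) = 6
I (Max): max(15, 7) = 15
J (Max): max(5, 5) = 5
K (Max): max(13, 10) = 13
H (Min): min(15, 5, 13) = 5
Root (Max): max(9, 6, 5) = 9

9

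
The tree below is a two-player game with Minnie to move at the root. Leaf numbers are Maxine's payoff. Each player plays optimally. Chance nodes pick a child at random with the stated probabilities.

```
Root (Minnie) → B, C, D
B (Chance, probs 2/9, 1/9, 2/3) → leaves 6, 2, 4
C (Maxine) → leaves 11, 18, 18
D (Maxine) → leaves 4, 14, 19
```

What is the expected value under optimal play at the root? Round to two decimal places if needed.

4.22

B (Chance): 2/9·6 + 1/9·2 + 2/3·4 = 4.22
C (Maxine): max(11, 18, 18) = 18
D (Maxine): max(4, 14, 19) = 19
Root (Minnie): min(4.22, 18, 19) = 4.22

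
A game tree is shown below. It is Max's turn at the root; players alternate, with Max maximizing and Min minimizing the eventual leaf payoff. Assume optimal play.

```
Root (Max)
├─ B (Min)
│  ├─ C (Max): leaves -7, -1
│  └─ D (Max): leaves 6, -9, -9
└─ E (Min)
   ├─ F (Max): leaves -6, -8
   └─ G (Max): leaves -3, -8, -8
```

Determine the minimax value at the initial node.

C (Max): max(-7, -1) = -1
D (Max): max(6, -9, -9) = 6
B (Min): min(-1, 6) = -1
F (Max): max(-6, -8) = -6
G (Max): max(-3, -8, -8) = -3
E (Min): min(-6, -3) = -6
Root (Max): max(-1, -6) = -1

-1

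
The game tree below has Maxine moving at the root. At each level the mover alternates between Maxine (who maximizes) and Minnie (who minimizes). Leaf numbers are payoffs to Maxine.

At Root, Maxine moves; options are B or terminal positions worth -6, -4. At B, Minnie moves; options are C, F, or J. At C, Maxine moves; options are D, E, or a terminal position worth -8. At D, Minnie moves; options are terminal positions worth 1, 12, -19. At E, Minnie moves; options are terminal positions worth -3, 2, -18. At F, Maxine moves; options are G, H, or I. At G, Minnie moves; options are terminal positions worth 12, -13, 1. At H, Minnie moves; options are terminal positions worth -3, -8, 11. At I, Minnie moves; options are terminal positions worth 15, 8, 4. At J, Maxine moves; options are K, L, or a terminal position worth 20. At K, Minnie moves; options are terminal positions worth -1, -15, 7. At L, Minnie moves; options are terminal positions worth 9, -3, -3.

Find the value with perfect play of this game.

D (Minnie): min(1, 12, -19) = -19
E (Minnie): min(-3, 2, -18) = -18
C (Maxine): max(-19, -18, -8) = -8
G (Minnie): min(12, -13, 1) = -13
H (Minnie): min(-3, -8, 11) = -8
I (Minnie): min(15, 8, 4) = 4
F (Maxine): max(-13, -8, 4) = 4
K (Minnie): min(-1, -15, 7) = -15
L (Minnie): min(9, -3, -3) = -3
J (Maxine): max(-15, -3, 20) = 20
B (Minnie): min(-8, 4, 20) = -8
Root (Maxine): max(-8, -6, -4) = -4

-4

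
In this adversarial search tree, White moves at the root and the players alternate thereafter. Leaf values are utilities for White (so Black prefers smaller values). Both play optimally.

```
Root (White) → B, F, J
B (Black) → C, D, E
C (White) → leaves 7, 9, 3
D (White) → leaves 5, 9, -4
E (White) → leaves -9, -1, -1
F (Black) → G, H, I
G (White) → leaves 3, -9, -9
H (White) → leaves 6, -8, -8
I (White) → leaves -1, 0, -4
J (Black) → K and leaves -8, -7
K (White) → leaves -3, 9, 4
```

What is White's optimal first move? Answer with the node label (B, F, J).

F

C (White): max(7, 9, 3) = 9
D (White): max(5, 9, -4) = 9
E (White): max(-9, -1, -1) = -1
B (Black): min(9, 9, -1) = -1
G (White): max(3, -9, -9) = 3
H (White): max(6, -8, -8) = 6
I (White): max(-1, 0, -4) = 0
F (Black): min(3, 6, 0) = 0
K (White): max(-3, 9, 4) = 9
J (Black): min(9, -8, -7) = -8
Root (White): max(-1, 0, -8) = 0
White picks the child with the highest value: F (value 0).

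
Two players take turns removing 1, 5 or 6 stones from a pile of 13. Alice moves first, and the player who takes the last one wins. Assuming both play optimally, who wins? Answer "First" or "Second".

Compute winning (W) and losing (L) positions by backward induction:
i:   0  1  2  3  4  5  6  7  8  9 10 11 12 13
     L  W  L  W  L  W  W  W  W  W  W  L  W  L
Position 13 is L, so the second player wins.

Second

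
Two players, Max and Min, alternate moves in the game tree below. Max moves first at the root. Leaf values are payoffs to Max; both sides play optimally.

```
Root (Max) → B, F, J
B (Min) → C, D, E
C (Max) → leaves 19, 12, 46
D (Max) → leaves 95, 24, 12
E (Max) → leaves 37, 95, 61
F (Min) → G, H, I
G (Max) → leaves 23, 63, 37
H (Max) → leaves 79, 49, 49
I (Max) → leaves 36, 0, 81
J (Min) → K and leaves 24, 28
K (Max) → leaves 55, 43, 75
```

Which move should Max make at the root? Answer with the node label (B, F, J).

C (Max): max(19, 12, 46) = 46
D (Max): max(95, 24, 12) = 95
E (Max): max(37, 95, 61) = 95
B (Min): min(46, 95, 95) = 46
G (Max): max(23, 63, 37) = 63
H (Max): max(79, 49, 49) = 79
I (Max): max(36, 0, 81) = 81
F (Min): min(63, 79, 81) = 63
K (Max): max(55, 43, 75) = 75
J (Min): min(75, 24, 28) = 24
Root (Max): max(46, 63, 24) = 63
Max picks the child with the highest value: F (value 63).

F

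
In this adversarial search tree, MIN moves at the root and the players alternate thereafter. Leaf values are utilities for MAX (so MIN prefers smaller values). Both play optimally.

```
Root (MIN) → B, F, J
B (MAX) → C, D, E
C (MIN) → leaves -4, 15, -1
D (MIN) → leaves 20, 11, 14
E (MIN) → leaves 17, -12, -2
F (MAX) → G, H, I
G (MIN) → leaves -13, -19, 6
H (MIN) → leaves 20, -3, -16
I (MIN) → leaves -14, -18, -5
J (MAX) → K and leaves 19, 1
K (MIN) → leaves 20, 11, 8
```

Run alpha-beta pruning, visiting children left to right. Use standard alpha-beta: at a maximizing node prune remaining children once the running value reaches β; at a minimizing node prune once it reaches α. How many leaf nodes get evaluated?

19

C [α=-∞,β=+∞]: v=-4
D [α=-4,β=+∞]: v=11
E [α=11,β=+∞]: v=-12 after child 2 ≤ α → α-cutoff, skip 1
B [α=-∞,β=+∞]: v=11
G [α=-∞,β=11]: v=-19
H [α=-19,β=11]: v=-16
I [α=-16,β=11]: v=-18 after child 2 ≤ α → α-cutoff, skip 1
F [α=-∞,β=11]: v=-16
K [α=-∞,β=-16]: v=8
J [α=-∞,β=-16]: v=8 after child 1 ≥ β → β-cutoff, skip 2
Root [α=-∞,β=+∞]: v=-16
Leaves evaluated: 19 of 23.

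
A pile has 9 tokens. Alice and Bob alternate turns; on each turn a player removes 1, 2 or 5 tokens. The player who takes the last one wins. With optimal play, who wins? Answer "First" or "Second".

Second

W/L table (W = player to move can force a win):
i:   0  1  2  3  4  5  6  7  8  9
     L  W  W  L  W  W  L  W  W  L
Position 9 is L, so the second player wins.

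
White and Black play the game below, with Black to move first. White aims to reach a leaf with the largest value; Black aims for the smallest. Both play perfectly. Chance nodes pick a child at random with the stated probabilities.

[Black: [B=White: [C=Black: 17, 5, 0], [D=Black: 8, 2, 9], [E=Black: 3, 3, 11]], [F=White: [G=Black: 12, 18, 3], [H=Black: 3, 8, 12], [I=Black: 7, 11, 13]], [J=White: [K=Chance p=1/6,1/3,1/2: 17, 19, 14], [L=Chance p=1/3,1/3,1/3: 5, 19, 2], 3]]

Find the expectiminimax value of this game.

3

C (Black): min(17, 5, 0) = 0
D (Black): min(8, 2, 9) = 2
E (Black): min(3, 3, 11) = 3
B (White): max(0, 2, 3) = 3
G (Black): min(12, 18, 3) = 3
H (Black): min(3, 8, 12) = 3
I (Black): min(7, 11, 13) = 7
F (White): max(3, 3, 7) = 7
K (Chance): 1/6·17 + 1/3·19 + 1/2·14 = 16.17
L (Chance): 1/3·5 + 1/3·19 + 1/3·2 = 8.67
J (White): max(16.17, 8.67, 3) = 16.17
Root (Black): min(3, 7, 16.17) = 3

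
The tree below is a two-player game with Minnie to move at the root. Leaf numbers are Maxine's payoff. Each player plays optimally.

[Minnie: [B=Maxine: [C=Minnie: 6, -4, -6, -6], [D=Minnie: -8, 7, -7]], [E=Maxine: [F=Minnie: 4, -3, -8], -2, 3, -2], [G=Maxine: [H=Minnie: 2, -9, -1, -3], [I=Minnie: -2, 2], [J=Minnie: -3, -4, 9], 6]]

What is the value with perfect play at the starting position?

C (Minnie): min(6, -4, -6, -6) = -6
D (Minnie): min(-8, 7, -7) = -8
B (Maxine): max(-6, -8) = -6
F (Minnie): min(4, -3, -8) = -8
E (Maxine): max(-8, -2, 3, -2) = 3
H (Minnie): min(2, -9, -1, -3) = -9
I (Minnie): min(-2, 2) = -2
J (Minnie): min(-3, -4, 9) = -4
G (Maxine): max(-9, -2, -4, 6) = 6
Root (Minnie): min(-6, 3, 6) = -6

-6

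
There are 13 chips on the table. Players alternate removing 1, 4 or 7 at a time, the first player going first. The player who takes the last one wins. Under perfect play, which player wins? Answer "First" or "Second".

Second

i:   0  1  2  3  4  5  6  7  8  9 10 11 12 13
     L  W  L  W  W  L  W  W  L  W  L  W  W  L
Position 13 is L, so the second player wins.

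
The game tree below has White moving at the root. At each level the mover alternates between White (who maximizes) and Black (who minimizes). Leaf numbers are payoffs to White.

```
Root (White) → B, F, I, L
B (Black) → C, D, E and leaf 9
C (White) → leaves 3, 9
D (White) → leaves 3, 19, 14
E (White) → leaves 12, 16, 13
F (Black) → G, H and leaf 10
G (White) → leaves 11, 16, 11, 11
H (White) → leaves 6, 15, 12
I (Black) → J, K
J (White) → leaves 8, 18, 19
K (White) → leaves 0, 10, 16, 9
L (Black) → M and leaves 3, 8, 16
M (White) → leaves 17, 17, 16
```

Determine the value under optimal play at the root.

C (White): max(3, 9) = 9
D (White): max(3, 19, 14) = 19
E (White): max(12, 16, 13) = 16
B (Black): min(9, 19, 16, 9) = 9
G (White): max(11, 16, 11, 11) = 16
H (White): max(6, 15, 12) = 15
F (Black): min(16, 15, 10) = 10
J (White): max(8, 18, 19) = 19
K (White): max(0, 10, 16, 9) = 16
I (Black): min(19, 16) = 16
M (White): max(17, 17, 16) = 17
L (Black): min(17, 3, 8, 16) = 3
Root (White): max(9, 10, 16, 3) = 16

16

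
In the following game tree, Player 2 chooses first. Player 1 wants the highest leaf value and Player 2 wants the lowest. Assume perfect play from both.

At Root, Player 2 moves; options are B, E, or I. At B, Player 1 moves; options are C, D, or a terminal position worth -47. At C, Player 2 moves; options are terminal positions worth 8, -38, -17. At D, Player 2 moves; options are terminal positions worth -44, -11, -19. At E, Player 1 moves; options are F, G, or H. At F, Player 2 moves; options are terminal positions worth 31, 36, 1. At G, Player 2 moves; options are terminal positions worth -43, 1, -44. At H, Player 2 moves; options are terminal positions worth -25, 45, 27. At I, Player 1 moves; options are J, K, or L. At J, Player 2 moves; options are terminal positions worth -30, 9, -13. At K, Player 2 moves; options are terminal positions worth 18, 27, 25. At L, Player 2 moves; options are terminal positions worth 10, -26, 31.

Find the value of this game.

-38

C (Player 2): min(8, -38, -17) = -38
D (Player 2): min(-44, -11, -19) = -44
B (Player 1): max(-38, -44, -47) = -38
F (Player 2): min(31, 36, 1) = 1
G (Player 2): min(-43, 1, -44) = -44
H (Player 2): min(-25, 45, 27) = -25
E (Player 1): max(1, -44, -25) = 1
J (Player 2): min(-30, 9, -13) = -30
K (Player 2): min(18, 27, 25) = 18
L (Player 2): min(10, -26, 31) = -26
I (Player 1): max(-30, 18, -26) = 18
Root (Player 2): min(-38, 1, 18) = -38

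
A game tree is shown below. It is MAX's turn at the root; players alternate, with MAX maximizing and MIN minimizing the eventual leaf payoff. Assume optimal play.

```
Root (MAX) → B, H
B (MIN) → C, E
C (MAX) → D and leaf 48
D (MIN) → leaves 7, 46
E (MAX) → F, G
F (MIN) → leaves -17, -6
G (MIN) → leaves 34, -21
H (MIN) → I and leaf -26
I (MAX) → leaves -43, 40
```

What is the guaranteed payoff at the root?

-17

D (MIN): min(7, 46) = 7
C (MAX): max(7, 48) = 48
F (MIN): min(-17, -6) = -17
G (MIN): min(34, -21) = -21
E (MAX): max(-17, -21) = -17
B (MIN): min(48, -17) = -17
I (MAX): max(-43, 40) = 40
H (MIN): min(40, -26) = -26
Root (MAX): max(-17, -26) = -17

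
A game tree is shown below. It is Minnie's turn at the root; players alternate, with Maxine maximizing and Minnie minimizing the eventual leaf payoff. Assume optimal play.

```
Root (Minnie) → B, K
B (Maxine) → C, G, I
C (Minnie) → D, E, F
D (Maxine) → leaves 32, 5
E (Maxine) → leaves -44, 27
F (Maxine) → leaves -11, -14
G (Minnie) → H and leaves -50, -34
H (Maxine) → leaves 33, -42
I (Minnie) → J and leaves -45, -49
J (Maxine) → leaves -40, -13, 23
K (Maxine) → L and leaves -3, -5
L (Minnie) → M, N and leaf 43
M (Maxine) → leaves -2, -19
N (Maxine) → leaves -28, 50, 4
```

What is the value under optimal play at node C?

D: max(32, 5) = 32
E: max(-44, 27) = 27
F: max(-11, -14) = -11
C: min(32, 27, -11) = -11

-11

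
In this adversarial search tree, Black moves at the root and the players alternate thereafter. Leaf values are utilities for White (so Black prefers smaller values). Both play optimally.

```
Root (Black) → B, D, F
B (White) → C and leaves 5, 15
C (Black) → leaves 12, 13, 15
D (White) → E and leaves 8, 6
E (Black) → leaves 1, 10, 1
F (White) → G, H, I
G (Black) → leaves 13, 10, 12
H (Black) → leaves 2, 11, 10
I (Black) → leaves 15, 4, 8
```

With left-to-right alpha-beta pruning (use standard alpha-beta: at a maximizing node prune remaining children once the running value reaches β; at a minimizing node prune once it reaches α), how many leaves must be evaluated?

13

C [α=-∞,β=+∞]: v=12
B [α=-∞,β=+∞]: v=15
E [α=-∞,β=15]: v=1
D [α=-∞,β=15]: v=8
G [α=-∞,β=8]: v=10
F [α=-∞,β=8]: v=10 after child 1 ≥ β → β-cutoff, skip 2
Root [α=-∞,β=+∞]: v=8
Leaves evaluated: 13 of 19.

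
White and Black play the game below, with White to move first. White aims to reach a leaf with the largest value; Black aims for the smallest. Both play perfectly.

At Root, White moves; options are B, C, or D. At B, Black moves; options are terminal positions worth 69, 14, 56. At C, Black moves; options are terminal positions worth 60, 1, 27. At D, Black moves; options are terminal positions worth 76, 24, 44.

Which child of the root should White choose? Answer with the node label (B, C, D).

D

B (Black): min(69, 14, 56) = 14
C (Black): min(60, 1, 27) = 1
D (Black): min(76, 24, 44) = 24
Root (White): max(14, 1, 24) = 24
White picks the child with the highest value: D (value 24).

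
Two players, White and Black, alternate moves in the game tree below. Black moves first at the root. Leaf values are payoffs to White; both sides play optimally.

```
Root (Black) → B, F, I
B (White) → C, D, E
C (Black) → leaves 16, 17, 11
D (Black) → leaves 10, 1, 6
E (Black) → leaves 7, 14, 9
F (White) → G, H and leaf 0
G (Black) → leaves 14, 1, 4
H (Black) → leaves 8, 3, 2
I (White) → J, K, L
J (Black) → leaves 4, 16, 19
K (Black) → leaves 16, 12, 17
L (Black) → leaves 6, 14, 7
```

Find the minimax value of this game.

C (Black): min(16, 17, 11) = 11
D (Black): min(10, 1, 6) = 1
E (Black): min(7, 14, 9) = 7
B (White): max(11, 1, 7) = 11
G (Black): min(14, 1, 4) = 1
H (Black): min(8, 3, 2) = 2
F (White): max(1, 2, 0) = 2
J (Black): min(4, 16, 19) = 4
K (Black): min(16, 12, 17) = 12
L (Black): min(6, 14, 7) = 6
I (White): max(4, 12, 6) = 12
Root (Black): min(11, 2, 12) = 2

2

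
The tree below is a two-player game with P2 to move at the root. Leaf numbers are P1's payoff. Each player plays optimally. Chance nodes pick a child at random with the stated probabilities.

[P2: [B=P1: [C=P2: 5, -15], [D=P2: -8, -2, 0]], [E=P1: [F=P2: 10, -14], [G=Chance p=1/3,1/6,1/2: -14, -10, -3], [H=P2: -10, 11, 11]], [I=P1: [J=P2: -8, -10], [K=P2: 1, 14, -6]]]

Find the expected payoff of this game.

C (P2): min(5, -15) = -15
D (P2): min(-8, -2, 0) = -8
B (P1): max(-15, -8) = -8
F (P2): min(10, -14) = -14
G (Chance): 1/3·-14 + 1/6·-10 + 1/2·-3 = -7.83
H (P2): min(-10, 11, 11) = -10
E (P1): max(-14, -7.83, -10) = -7.83
J (P2): min(-8, -10) = -10
K (P2): min(1, 14, -6) = -6
I (P1): max(-10, -6) = -6
Root (P2): min(-8, -7.83, -6) = -8

-8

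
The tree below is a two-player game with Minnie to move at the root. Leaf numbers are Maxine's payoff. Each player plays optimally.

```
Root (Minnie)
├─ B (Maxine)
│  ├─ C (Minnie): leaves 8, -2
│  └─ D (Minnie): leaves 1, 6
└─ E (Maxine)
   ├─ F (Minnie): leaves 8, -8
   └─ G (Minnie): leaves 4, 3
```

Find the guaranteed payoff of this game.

1

C (Minnie): min(8, -2) = -2
D (Minnie): min(1, 6) = 1
B (Maxine): max(-2, 1) = 1
F (Minnie): min(8, -8) = -8
G (Minnie): min(4, 3) = 3
E (Maxine): max(-8, 3) = 3
Root (Minnie): min(1, 3) = 1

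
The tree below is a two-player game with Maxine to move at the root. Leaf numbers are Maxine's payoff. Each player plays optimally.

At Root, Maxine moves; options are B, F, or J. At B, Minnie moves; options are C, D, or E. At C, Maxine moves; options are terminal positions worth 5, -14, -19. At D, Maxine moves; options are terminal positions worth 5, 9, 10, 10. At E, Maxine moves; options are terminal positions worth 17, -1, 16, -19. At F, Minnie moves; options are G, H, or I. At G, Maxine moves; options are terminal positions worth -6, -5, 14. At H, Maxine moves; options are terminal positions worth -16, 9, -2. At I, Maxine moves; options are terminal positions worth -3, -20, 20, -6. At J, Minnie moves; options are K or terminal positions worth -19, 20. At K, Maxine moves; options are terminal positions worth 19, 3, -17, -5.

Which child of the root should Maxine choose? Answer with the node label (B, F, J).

F

C (Maxine): max(5, -14, -19) = 5
D (Maxine): max(5, 9, 10, 10) = 10
E (Maxine): max(17, -1, 16, -19) = 17
B (Minnie): min(5, 10, 17) = 5
G (Maxine): max(-6, -5, 14) = 14
H (Maxine): max(-16, 9, -2) = 9
I (Maxine): max(-3, -20, 20, -6) = 20
F (Minnie): min(14, 9, 20) = 9
K (Maxine): max(19, 3, -17, -5) = 19
J (Minnie): min(19, -19, 20) = -19
Root (Maxine): max(5, 9, -19) = 9
Maxine picks the child with the highest value: F (value 9).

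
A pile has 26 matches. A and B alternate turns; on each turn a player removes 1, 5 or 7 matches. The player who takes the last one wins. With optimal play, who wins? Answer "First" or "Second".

Second

Mark each pile size as W (mover wins) or L (mover loses):
i:   0  1  2  3  4  5  6  7  8  9 10 11 12 13 14 15 16 17 18 19 20 21 22 23 24 25 26
     L  W  L  W  L  W  L  W  L  W  L  W  L  W  L  W  L  W  L  W  L  W  L  W  L  W  L
Position 26 is L, so the second player wins.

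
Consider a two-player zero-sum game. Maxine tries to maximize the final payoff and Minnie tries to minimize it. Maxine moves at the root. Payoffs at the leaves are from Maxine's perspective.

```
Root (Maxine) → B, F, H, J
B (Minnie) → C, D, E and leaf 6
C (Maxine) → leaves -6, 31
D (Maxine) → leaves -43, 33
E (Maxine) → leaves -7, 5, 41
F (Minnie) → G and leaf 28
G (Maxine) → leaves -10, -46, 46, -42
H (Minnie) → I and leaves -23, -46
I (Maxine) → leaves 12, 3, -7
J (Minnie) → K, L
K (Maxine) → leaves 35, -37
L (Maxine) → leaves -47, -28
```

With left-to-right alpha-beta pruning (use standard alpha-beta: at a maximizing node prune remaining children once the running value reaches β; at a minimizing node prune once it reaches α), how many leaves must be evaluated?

20

C [α=-∞,β=+∞]: v=31
D [α=-∞,β=31]: v=33
E [α=-∞,β=31]: v=41
B [α=-∞,β=+∞]: v=6
G [α=6,β=+∞]: v=46
F [α=6,β=+∞]: v=28
I [α=28,β=+∞]: v=12
H [α=28,β=+∞]: v=12 after child 1 ≤ α → α-cutoff, skip 2
K [α=28,β=+∞]: v=35
L [α=28,β=35]: v=-28
J [α=28,β=+∞]: v=-28
Root [α=-∞,β=+∞]: v=28
Leaves evaluated: 20 of 22.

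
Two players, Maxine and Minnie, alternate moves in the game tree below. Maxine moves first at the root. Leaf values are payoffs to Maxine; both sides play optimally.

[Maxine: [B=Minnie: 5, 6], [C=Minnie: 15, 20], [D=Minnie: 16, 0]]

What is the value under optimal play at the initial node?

B (Minnie): min(5, 6) = 5
C (Minnie): min(15, 20) = 15
D (Minnie): min(16, 0) = 0
Root (Maxine): max(5, 15, 0) = 15

15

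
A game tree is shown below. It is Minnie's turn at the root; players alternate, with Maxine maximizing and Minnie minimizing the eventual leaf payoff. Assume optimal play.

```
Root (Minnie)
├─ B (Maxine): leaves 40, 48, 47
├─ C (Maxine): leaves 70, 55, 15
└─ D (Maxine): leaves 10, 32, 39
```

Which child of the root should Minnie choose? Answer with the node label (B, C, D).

B (Maxine): max(40, 48, 47) = 48
C (Maxine): max(70, 55, 15) = 70
D (Maxine): max(10, 32, 39) = 39
Root (Minnie): min(48, 70, 39) = 39
Minnie picks the child with the lowest value: D (value 39).

D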